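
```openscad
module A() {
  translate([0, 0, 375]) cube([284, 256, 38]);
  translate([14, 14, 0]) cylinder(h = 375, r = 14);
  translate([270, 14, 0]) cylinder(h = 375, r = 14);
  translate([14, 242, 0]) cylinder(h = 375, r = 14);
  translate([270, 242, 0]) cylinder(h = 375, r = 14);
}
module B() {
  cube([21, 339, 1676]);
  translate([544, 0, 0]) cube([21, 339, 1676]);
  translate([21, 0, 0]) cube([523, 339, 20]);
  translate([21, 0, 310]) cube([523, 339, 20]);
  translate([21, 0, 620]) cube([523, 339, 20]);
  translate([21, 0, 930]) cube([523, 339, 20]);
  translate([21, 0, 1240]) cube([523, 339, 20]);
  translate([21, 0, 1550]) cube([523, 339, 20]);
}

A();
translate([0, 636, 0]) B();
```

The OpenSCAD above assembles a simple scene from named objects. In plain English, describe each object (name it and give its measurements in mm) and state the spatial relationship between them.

A is a four-legged stool. The seat is a 284×256×38 mm slab whose top surface is at z = 413 mm; four round legs, each 28 mm in diameter, run from the floor (z = 0) to the underside of the seat, each leg's axis is inset half a diameter from the nearest pair of seat edges (so the leg's bounding box is flush with the corner).

B is a bookshelf 565 mm wide overall, 339 mm deep and 1676 mm tall. The two sides are 21 mm thick vertical panels. 6 horizontal shelves of 20 mm thickness span between the inner faces of the sides; the lowest shelf sits on the floor and shelves are stacked with a clear vertical gap of 290 mm between each pair.

The bookshelf is on the floor beside the stool on its +y side.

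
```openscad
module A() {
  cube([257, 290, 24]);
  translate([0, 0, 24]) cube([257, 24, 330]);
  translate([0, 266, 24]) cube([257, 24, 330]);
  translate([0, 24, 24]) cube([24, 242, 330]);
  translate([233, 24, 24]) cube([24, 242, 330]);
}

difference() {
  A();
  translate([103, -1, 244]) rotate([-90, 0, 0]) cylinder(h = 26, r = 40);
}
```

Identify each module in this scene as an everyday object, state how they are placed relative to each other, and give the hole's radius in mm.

The subtracted cylinder has r = 40 mm.

A is an open box. The open box has a circular hole through its front wall. The hole's radius is 40 mm.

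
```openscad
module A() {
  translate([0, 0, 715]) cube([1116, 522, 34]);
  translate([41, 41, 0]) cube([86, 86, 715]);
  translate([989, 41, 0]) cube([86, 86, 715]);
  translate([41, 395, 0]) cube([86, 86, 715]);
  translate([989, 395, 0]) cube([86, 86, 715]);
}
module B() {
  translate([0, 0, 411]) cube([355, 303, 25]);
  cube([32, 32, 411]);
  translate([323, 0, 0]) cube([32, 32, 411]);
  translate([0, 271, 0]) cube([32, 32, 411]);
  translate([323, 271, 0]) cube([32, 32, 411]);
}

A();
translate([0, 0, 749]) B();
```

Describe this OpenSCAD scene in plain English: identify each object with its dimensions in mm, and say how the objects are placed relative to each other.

A is a table: top 1116 mm (x) × 522 mm (y), 34 mm thick, upper face at z = 749 mm, on four 86×86 mm square legs, each inset 41 mm from the nearest pair of top edges, running from z = 0 to the bottom of the top.

B is a four-legged stool. The seat is 355×303 mm, 25 mm thick, top at z = 436 mm. It stands on four square legs, each 32×32 mm in cross-section, from z = 0 to the seat underside, each flush with a corner of the seat.

The stool is on top of the table.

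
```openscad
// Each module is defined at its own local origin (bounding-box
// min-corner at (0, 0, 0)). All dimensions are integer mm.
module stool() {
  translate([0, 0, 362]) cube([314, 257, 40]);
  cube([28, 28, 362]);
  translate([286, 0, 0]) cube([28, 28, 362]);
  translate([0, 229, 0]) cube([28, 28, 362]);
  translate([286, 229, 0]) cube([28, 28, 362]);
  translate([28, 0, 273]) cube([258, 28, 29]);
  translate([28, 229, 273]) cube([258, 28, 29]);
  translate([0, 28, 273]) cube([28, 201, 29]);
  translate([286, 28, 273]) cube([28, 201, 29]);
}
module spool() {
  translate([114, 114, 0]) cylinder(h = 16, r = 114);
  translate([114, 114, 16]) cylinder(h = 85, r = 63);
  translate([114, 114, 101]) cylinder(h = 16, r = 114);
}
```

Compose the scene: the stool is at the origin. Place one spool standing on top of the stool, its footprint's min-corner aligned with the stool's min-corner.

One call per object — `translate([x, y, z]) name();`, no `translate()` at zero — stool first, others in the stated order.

stool();
translate([0, 0, 402]) spool();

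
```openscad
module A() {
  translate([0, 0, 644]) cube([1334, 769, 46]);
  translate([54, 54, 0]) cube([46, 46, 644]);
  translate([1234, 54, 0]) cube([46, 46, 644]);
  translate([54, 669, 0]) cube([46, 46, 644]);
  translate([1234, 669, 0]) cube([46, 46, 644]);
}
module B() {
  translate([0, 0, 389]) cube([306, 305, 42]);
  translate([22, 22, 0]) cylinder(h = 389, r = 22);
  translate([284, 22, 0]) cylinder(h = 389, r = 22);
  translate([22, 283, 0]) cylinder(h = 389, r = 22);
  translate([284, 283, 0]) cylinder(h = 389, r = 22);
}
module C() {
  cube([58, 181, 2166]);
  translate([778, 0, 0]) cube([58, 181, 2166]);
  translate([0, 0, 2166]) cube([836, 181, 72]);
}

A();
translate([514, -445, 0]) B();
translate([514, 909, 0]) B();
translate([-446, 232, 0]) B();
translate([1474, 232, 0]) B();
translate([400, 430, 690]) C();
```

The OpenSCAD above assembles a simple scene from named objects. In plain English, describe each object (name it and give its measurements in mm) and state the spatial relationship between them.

A is a table with a 1334×769 mm rectangular top, 46 mm thick, top surface at z = 690 mm, supported by four 46×46 mm square legs, each inset 54 mm from the nearest pair of top edges, running from the floor.

B is a four-legged stool. The seat is 306×305 mm, 42 mm thick, top at z = 431 mm. It stands on four round legs, each 44 mm in diameter, from z = 0 to the seat underside, each leg's axis is inset half a diameter from the nearest pair of seat edges (so the leg's bounding box is flush with the corner).

C is a door frame. The clear opening is 720 mm wide and 2166 mm high. Two 58 mm wide jambs, 181 mm deep, stand either side of the opening from the floor to the top of the opening. A 72 mm thick head sits across the top of both jambs, spanning the full outside width of the frame.

Four stools sit around the table at the −y, +y, −x, +x sides. The door frame is on top of the table.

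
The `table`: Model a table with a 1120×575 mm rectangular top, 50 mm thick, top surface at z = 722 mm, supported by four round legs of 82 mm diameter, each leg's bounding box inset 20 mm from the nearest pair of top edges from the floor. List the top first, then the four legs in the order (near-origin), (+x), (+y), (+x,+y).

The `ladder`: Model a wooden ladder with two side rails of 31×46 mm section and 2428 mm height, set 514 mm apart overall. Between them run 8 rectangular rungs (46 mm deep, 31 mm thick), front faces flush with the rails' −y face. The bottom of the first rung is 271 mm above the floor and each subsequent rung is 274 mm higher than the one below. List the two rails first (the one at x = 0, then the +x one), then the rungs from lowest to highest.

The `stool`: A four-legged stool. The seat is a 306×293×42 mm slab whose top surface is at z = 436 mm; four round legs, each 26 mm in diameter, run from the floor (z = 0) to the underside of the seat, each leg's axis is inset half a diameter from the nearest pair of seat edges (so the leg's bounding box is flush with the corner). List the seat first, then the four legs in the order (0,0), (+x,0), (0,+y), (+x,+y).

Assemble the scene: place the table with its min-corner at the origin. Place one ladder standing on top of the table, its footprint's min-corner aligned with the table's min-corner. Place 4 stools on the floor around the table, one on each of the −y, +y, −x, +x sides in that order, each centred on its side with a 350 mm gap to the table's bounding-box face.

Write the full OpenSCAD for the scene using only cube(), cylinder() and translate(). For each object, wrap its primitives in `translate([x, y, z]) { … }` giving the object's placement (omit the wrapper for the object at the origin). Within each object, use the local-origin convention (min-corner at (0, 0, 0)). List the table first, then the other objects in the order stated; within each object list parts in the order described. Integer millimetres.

translate([0, 0, 672]) cube([1120, 575, 50]);
translate([61, 61, 0]) cylinder(h = 672, r = 41);
translate([1059, 61, 0]) cylinder(h = 672, r = 41);
translate([61, 514, 0]) cylinder(h = 672, r = 41);
translate([1059, 514, 0]) cylinder(h = 672, r = 41);
translate([0, 0, 722]) {
  cube([31, 46, 2428]);
  translate([483, 0, 0]) cube([31, 46, 2428]);
  translate([31, 0, 271]) cube([452, 46, 31]);
  translate([31, 0, 545]) cube([452, 46, 31]);
  translate([31, 0, 819]) cube([452, 46, 31]);
  translate([31, 0, 1093]) cube([452, 46, 31]);
  translate([31, 0, 1367]) cube([452, 46, 31]);
  translate([31, 0, 1641]) cube([452, 46, 31]);
  translate([31, 0, 1915]) cube([452, 46, 31]);
  translate([31, 0, 2189]) cube([452, 46, 31]);
}
translate([407, -643, 0]) {
  translate([0, 0, 394]) cube([306, 293, 42]);
  translate([13, 13, 0]) cylinder(h = 394, r = 13);
  translate([293, 13, 0]) cylinder(h = 394, r = 13);
  translate([13, 280, 0]) cylinder(h = 394, r = 13);
  translate([293, 280, 0]) cylinder(h = 394, r = 13);
}
translate([407, 925, 0]) {
  translate([0, 0, 394]) cube([306, 293, 42]);
  translate([13, 13, 0]) cylinder(h = 394, r = 13);
  translate([293, 13, 0]) cylinder(h = 394, r = 13);
  translate([13, 280, 0]) cylinder(h = 394, r = 13);
  translate([293, 280, 0]) cylinder(h = 394, r = 13);
}
translate([-656, 141, 0]) {
  translate([0, 0, 394]) cube([306, 293, 42]);
  translate([13, 13, 0]) cylinder(h = 394, r = 13);
  translate([293, 13, 0]) cylinder(h = 394, r = 13);
  translate([13, 280, 0]) cylinder(h = 394, r = 13);
  translate([293, 280, 0]) cylinder(h = 394, r = 13);
}
translate([1470, 141, 0]) {
  translate([0, 0, 394]) cube([306, 293, 42]);
  translate([13, 13, 0]) cylinder(h = 394, r = 13);
  translate([293, 13, 0]) cylinder(h = 394, r = 13);
  translate([13, 280, 0]) cylinder(h = 394, r = 13);
  translate([293, 280, 0]) cylinder(h = 394, r = 13);
}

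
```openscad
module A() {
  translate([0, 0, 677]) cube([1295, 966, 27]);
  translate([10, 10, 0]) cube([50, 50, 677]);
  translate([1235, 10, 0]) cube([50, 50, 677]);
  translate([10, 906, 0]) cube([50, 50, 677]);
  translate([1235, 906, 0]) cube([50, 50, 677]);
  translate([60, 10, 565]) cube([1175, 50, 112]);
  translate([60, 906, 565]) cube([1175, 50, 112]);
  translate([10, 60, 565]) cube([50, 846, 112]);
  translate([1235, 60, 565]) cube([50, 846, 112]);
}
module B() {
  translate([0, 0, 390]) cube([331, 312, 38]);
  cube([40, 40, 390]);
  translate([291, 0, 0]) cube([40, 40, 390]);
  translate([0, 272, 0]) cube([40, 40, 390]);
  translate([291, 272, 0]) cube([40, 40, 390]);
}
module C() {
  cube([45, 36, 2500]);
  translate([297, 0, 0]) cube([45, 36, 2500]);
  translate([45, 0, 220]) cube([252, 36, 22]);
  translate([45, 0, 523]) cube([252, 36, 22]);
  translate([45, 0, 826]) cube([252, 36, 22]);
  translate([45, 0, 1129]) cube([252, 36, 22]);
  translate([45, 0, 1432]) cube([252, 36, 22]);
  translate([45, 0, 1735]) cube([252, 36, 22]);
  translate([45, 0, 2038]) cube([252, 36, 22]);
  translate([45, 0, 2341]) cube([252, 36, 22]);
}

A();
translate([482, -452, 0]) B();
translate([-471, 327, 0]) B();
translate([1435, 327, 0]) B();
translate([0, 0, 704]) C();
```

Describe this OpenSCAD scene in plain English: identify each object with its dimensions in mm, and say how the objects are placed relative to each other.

A is a rectangular dining table. The top is 1295×966×27 mm with its upper surface at z = 704 mm. It stands on four 50×50 mm square legs, each inset 10 mm from the nearest pair of top edges, running from the floor to the underside of the top. Four apron rails, 50 mm thick and 112 mm tall, run between adjacent legs with their top edges flush with the underside of the top and their outer faces flush with the legs' outer faces.

B is a four-legged stool. The seat is 331×312 mm, 38 mm thick, top at z = 428 mm. It stands on four square legs, each 40×40 mm in cross-section, from z = 0 to the seat underside, each flush with a corner of the seat.

C is a wooden ladder with two side rails of 45×36 mm section and 2500 mm height, set 342 mm apart overall. Between them run 8 rectangular rungs (36 mm deep, 22 mm thick), front faces flush with the rails' −y face. The bottom of the first rung is 220 mm above the floor and each subsequent rung is 303 mm higher than the one below.

Three stools sit around the table at the −y, −x, +x sides. The ladder is on top of the table.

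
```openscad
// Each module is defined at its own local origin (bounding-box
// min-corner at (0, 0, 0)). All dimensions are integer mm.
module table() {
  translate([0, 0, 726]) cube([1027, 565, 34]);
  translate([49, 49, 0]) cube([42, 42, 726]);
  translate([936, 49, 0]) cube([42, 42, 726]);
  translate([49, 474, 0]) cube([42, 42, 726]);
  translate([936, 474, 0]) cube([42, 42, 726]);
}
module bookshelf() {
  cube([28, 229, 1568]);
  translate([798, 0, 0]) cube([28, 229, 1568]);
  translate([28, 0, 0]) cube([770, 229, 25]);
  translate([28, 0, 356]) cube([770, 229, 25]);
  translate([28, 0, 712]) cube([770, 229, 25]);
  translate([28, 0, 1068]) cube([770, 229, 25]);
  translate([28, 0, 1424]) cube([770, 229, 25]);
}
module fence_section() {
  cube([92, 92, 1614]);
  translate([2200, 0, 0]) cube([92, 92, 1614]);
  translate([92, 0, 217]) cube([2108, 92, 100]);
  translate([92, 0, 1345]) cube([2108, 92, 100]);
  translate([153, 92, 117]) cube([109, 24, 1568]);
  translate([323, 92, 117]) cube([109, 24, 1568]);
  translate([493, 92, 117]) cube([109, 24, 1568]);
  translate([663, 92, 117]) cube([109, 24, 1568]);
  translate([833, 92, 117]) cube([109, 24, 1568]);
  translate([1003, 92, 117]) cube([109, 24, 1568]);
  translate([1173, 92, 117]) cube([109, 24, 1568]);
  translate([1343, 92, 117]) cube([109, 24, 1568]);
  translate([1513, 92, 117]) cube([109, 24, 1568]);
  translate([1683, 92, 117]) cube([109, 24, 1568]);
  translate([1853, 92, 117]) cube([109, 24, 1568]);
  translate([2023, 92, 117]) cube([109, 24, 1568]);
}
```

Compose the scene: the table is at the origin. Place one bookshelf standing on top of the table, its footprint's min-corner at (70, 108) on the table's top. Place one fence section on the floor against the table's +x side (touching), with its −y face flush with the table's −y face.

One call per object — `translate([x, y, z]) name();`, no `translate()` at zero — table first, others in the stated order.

table();
translate([70, 108, 760]) bookshelf();
translate([1027, 0, 0]) fence_section();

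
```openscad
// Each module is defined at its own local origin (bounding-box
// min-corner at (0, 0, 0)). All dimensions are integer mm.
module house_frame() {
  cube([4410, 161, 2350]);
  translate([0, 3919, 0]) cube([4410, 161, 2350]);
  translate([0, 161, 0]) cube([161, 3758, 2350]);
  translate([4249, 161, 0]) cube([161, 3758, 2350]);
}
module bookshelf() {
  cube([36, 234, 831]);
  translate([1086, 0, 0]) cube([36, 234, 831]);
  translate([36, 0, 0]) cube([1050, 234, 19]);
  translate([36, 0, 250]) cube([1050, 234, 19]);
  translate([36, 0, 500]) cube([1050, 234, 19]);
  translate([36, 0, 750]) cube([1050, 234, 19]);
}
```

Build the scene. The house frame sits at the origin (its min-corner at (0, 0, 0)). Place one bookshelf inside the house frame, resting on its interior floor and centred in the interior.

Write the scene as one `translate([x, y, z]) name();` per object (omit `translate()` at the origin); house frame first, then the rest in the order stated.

house_frame();
translate([1644, 1923, 0]) bookshelf();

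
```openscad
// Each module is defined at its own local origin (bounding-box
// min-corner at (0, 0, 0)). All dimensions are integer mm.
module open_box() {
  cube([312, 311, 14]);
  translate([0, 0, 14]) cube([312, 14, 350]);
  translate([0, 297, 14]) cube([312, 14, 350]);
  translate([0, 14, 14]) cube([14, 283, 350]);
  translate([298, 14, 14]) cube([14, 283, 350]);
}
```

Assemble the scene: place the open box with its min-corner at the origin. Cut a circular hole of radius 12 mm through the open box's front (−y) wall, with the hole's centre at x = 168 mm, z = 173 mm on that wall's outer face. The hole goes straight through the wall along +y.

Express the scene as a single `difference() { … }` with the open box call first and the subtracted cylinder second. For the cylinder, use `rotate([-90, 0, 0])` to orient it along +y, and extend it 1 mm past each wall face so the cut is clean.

difference() {
  open_box();
  translate([168, -1, 173]) rotate([-90, 0, 0]) cylinder(h = 16, r = 12);
}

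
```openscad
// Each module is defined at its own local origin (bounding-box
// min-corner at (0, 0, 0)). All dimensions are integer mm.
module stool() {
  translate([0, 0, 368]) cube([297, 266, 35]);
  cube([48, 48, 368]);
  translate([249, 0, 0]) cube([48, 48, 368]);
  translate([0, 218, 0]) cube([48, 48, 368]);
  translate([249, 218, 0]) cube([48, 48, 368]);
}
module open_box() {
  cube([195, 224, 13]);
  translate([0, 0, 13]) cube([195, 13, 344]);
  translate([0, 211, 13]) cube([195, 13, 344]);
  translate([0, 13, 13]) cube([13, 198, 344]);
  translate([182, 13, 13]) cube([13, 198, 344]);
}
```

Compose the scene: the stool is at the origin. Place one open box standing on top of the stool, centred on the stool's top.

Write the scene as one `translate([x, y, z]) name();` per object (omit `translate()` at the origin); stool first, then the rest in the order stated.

stool();
translate([51, 21, 403]) open_box();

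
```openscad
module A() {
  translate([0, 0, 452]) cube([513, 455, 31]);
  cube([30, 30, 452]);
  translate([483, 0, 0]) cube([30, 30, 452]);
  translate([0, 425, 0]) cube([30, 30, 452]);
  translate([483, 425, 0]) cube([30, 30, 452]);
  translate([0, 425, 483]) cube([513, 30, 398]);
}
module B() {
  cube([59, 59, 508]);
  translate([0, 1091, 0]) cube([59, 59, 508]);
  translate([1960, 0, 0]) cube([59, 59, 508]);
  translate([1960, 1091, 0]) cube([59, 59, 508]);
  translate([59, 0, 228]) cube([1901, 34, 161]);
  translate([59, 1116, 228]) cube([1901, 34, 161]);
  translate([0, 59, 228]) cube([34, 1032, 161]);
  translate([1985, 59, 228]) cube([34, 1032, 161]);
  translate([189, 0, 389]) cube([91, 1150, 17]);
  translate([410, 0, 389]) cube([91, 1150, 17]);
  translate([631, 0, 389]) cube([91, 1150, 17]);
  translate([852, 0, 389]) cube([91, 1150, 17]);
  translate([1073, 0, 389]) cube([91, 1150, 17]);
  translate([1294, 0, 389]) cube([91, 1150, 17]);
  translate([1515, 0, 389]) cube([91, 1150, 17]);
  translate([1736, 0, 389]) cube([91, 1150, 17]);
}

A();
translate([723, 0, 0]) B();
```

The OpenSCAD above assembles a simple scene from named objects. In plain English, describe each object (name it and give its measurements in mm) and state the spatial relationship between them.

A is a chair: 513×455 mm seat, 31 mm thick, top at z = 483 mm, on four 30 mm square corner legs flush with the seat edges. A 30 mm thick backrest slab spans the full seat width, extending 398 mm above the seat top, its back face flush with the seat's +y edge.

B is a bed frame 2019 mm long (x) by 1150 mm wide (y). Four 59×59 mm corner posts, 508 mm tall, at the corners of the footprint. Four rails of 34 mm thickness and 161 mm height run between adjacent posts with their undersides at z = 228 mm, their outer faces flush with the outside of the frame (the two x-running rails run between the posts' inner faces; the two y-running rails run between the posts' inner faces). 8 slats, each 91 mm wide (x) and 17 mm thick, lie across the top of the two x-running rails, running the full 1150 mm width of the frame in y; the slats are evenly spaced along x between the inner faces of the end posts with equal gaps (rounded down to the nearest mm) at the −x end and between each pair — any rounding remainder accumulates at the +x end.

The bed frame is on the floor beside the chair on its +x side.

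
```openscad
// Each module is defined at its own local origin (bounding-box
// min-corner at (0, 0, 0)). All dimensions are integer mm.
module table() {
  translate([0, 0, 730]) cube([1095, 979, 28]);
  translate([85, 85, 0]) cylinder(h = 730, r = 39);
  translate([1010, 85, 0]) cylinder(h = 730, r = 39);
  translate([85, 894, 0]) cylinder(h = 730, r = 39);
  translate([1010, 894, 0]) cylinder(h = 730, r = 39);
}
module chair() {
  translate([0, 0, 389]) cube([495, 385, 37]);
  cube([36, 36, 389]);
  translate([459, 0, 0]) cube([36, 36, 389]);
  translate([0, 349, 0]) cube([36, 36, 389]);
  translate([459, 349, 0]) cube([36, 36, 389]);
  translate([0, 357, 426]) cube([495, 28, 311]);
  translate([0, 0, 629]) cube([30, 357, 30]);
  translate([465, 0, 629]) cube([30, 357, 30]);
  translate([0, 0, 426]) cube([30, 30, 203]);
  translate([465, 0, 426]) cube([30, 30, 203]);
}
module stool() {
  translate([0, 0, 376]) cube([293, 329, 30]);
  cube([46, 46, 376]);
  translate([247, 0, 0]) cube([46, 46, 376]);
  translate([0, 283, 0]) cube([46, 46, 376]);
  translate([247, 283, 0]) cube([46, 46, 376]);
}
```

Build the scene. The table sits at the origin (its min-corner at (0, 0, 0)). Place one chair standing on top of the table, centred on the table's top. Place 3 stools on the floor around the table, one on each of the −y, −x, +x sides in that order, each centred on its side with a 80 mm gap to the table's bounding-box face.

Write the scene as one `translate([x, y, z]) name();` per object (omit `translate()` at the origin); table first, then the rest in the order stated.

table();
translate([300, 297, 758]) chair();
translate([401, -409, 0]) stool();
translate([-373, 325, 0]) stool();
translate([1175, 325, 0]) stool();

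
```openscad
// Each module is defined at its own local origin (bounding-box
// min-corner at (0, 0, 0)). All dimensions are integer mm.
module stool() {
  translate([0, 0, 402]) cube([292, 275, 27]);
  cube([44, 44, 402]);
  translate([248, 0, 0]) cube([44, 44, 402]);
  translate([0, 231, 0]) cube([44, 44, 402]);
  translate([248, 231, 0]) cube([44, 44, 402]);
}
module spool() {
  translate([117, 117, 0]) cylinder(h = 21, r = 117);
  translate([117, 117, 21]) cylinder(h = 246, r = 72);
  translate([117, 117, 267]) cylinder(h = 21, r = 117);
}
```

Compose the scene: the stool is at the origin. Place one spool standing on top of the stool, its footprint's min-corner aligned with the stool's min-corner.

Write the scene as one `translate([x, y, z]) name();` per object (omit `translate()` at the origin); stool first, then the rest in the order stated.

stool();
translate([0, 0, 429]) spool();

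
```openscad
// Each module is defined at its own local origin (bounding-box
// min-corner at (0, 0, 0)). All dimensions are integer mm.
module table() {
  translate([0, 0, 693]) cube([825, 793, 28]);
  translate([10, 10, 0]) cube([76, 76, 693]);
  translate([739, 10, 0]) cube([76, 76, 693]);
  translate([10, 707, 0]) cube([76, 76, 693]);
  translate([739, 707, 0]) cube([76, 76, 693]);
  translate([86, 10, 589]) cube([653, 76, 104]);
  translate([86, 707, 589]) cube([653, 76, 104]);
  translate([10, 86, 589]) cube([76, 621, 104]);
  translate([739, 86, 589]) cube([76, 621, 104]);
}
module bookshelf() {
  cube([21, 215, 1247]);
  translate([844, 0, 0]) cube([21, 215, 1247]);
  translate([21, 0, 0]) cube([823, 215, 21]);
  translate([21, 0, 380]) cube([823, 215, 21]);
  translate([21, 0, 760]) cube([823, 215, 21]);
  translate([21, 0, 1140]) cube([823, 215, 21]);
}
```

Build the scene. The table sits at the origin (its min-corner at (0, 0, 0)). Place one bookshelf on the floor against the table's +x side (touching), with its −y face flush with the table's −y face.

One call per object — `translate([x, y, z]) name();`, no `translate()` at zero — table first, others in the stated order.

table();
translate([825, 0, 0]) bookshelf();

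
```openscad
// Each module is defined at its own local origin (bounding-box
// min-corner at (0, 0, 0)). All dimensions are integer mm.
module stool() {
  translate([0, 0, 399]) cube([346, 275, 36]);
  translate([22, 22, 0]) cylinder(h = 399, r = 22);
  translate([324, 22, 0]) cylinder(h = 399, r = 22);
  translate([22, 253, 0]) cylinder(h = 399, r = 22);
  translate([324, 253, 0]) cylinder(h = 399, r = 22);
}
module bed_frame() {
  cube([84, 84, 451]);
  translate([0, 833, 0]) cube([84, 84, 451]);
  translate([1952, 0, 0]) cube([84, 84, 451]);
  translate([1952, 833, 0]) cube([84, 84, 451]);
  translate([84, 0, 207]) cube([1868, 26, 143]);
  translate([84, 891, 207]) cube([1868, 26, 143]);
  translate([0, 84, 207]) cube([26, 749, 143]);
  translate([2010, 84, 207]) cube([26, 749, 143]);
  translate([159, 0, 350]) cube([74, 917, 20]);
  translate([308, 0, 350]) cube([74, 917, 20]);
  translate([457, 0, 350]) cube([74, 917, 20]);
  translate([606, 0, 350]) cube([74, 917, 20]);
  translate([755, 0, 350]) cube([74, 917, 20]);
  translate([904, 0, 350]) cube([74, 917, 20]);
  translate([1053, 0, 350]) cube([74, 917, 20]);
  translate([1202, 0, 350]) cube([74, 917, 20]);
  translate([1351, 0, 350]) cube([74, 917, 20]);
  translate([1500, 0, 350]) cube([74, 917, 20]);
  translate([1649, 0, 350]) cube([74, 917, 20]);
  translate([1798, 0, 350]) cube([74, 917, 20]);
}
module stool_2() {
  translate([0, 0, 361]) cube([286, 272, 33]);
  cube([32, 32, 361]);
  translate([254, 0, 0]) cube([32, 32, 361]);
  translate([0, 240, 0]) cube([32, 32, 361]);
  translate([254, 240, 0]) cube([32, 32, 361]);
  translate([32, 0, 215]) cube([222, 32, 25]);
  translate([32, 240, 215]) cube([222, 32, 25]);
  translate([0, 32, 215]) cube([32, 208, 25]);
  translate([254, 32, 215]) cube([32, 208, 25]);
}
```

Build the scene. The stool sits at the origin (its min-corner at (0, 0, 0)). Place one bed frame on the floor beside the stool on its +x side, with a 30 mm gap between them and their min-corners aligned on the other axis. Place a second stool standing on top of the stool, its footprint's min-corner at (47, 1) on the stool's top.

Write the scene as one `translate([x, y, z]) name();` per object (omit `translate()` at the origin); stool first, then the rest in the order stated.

stool();
translate([376, 0, 0]) bed_frame();
translate([47, 1, 435]) stool_2();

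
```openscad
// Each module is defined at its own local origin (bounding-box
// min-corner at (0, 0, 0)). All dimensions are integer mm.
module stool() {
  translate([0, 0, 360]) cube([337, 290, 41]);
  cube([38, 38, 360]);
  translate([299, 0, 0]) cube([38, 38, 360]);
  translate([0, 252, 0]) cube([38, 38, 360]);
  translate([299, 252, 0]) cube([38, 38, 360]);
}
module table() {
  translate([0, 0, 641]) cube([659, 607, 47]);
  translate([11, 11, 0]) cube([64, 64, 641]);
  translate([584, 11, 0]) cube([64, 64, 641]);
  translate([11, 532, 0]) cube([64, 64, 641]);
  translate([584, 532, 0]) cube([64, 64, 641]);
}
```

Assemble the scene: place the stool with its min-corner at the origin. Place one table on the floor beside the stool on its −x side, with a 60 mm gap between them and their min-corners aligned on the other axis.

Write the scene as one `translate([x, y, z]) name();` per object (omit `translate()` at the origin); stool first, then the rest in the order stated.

stool();
translate([-719, 0, 0]) table();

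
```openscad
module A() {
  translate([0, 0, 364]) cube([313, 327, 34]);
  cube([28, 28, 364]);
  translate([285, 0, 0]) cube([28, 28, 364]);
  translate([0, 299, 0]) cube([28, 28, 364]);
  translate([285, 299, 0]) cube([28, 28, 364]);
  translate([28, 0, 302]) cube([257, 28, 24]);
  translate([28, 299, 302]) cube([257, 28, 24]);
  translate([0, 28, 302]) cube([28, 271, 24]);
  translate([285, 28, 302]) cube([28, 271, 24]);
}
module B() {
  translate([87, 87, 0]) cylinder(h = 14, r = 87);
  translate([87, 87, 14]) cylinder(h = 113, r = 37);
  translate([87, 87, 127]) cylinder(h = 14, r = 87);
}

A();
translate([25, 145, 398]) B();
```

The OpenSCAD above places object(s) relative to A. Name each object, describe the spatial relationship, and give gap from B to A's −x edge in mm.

A is a stool. B is a spool. The spool is on top of the stool. The gap from the spool to the stool's −x edge is 25 mm.

The spool's min-x is at 25; the stool's min-x is 0; gap = 25 mm.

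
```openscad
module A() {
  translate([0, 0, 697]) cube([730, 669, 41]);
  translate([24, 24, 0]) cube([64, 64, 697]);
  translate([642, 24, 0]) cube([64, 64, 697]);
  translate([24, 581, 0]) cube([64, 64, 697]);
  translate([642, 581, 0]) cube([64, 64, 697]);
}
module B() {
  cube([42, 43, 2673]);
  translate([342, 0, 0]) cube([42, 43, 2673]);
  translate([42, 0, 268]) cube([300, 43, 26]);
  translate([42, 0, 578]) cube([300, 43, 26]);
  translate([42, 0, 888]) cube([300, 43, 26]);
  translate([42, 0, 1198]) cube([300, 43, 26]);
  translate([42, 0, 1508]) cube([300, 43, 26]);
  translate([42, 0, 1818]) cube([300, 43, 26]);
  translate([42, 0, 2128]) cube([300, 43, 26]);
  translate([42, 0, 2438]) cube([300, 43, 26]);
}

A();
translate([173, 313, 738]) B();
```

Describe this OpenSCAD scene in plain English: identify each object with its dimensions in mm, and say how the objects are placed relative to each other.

A is a table: top 730 mm (x) × 669 mm (y), 41 mm thick, upper face at z = 738 mm, on four 64×64 mm square legs, each inset 24 mm from the nearest pair of top edges, running from z = 0 to the bottom of the top.

B is a straight ladder. Two 42×43 mm vertical rails, 2673 mm tall, stand 384 mm apart (outside-to-outside) with their front faces coplanar on the −y side. 8 rungs, each 43 mm deep and 26 mm tall, span between the inner faces of the rails, front faces flush with the rails. The lowest rung's underside is at z = 268 mm and rungs are spaced 310 mm apart (underside to underside).

The ladder is on top of the table, centred.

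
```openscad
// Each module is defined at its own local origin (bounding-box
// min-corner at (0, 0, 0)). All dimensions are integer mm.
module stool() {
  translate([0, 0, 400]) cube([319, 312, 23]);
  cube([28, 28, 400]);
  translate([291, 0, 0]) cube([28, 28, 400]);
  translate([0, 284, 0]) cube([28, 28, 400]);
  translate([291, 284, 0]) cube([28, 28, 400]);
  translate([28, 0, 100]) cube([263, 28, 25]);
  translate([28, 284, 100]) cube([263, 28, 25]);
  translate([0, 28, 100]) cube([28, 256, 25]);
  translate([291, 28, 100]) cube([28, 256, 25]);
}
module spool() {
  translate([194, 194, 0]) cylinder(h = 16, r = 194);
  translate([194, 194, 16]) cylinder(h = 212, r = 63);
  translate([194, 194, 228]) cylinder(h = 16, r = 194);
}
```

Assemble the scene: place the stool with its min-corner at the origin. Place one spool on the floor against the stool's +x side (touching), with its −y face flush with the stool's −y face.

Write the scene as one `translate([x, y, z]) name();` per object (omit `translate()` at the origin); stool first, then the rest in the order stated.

stool();
translate([319, 0, 0]) spool();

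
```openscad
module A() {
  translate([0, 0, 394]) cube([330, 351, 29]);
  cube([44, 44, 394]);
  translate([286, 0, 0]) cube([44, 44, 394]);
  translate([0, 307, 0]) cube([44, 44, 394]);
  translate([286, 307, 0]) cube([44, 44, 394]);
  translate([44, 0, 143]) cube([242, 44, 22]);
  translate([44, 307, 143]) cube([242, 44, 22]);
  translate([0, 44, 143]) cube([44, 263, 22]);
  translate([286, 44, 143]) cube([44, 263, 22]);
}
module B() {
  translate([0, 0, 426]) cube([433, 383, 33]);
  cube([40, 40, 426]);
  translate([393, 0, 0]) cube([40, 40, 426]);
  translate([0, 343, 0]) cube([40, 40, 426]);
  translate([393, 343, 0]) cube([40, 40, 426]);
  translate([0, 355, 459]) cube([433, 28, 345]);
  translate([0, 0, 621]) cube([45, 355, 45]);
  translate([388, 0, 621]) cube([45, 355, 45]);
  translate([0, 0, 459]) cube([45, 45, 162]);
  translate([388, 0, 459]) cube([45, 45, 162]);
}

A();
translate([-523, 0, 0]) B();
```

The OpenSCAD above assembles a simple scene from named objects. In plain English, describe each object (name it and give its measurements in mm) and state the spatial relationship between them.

A is a simple wooden stool: a rectangular seat 330 mm (x) by 351 mm (y), 29 mm thick, top face at z = 423 mm, on four square legs, each 44×44 mm in cross-section. The legs rest on z = 0, each flush with a corner of the seat. Four stretchers, 44 mm wide and 22 mm tall, connect adjacent legs with their undersides at z = 143 mm, each running between the inner faces of the legs it joins and aligned with the legs' outer faces on the other axis.

B is a chair: 433×383 mm seat, 33 mm thick, top at z = 459 mm, on four 40 mm square corner legs flush with the seat edges. A 28 mm thick backrest slab spans the full seat width, extending 345 mm above the seat top, its back face flush with the seat's +y edge. Two armrests of 45×45 mm section run along each side from the seat's front edge to the front of the backrest, top faces 207 mm above the seat top and outer faces flush with the seat's x-edges; a 45×45 mm post under the front of each armrest stands on the seat at the front corner.

The chair is on the floor beside the stool on its −x side.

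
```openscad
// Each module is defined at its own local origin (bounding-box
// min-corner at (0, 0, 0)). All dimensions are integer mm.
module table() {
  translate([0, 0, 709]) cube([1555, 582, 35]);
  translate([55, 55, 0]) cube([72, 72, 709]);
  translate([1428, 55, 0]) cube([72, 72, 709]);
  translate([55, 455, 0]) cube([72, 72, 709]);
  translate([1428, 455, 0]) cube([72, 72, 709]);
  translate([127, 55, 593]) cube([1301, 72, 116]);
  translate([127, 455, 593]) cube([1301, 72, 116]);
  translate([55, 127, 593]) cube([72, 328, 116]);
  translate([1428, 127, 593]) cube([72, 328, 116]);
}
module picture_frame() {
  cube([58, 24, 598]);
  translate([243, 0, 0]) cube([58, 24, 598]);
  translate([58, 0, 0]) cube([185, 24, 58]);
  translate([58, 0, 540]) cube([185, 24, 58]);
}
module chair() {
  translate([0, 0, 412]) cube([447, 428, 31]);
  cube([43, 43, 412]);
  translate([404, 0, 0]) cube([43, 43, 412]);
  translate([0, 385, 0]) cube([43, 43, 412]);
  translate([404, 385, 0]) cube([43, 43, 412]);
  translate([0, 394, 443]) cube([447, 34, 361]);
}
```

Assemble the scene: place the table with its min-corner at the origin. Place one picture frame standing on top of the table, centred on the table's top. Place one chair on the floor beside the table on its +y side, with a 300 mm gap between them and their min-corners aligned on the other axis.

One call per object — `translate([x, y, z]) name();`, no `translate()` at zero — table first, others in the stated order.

table();
translate([627, 279, 744]) picture_frame();
translate([0, 882, 0]) chair();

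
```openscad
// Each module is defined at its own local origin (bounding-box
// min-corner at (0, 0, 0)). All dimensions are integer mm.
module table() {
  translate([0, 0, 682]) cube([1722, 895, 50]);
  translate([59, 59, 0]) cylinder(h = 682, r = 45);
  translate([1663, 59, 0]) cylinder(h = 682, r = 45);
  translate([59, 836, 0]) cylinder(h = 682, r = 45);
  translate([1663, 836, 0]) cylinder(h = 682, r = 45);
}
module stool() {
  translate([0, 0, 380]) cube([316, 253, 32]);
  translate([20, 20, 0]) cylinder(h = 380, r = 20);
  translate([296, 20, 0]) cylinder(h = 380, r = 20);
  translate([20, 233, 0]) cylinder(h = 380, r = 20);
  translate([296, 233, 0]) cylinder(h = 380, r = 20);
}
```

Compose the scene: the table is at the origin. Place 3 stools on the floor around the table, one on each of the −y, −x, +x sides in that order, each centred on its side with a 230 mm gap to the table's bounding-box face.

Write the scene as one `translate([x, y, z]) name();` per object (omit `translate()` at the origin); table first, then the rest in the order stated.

table();
translate([703, -483, 0]) stool();
translate([-546, 321, 0]) stool();
translate([1952, 321, 0]) stool();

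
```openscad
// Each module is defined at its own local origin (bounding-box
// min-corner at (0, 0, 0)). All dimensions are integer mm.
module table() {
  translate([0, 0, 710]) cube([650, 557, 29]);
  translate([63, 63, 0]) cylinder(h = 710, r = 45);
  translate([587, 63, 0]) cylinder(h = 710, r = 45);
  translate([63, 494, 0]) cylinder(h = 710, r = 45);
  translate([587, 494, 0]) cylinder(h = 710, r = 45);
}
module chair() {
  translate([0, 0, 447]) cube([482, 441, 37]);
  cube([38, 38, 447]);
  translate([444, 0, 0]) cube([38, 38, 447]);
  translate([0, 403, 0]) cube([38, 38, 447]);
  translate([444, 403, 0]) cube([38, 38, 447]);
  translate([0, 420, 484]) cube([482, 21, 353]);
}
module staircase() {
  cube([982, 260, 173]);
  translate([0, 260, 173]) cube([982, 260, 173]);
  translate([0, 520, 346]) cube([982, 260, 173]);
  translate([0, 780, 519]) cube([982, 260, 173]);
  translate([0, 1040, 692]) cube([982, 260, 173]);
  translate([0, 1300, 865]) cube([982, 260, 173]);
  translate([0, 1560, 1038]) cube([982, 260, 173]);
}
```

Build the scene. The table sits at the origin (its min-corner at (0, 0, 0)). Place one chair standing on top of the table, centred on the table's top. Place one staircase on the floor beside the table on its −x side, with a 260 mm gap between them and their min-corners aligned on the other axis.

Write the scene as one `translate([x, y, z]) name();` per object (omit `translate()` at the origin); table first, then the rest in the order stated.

table();
translate([84, 58, 739]) chair();
translate([-1242, 0, 0]) staircase();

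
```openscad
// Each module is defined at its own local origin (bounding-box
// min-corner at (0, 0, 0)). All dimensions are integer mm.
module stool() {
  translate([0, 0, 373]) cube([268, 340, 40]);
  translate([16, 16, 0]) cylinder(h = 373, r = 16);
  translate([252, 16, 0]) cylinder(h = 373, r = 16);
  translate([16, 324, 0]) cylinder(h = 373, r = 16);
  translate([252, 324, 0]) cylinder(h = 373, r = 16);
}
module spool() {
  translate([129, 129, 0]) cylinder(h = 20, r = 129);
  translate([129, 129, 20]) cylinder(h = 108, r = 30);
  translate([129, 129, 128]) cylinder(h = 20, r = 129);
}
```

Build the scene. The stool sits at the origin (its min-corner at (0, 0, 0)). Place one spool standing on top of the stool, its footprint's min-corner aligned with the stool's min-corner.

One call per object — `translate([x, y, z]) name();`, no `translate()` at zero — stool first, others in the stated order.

stool();
translate([0, 0, 413]) spool();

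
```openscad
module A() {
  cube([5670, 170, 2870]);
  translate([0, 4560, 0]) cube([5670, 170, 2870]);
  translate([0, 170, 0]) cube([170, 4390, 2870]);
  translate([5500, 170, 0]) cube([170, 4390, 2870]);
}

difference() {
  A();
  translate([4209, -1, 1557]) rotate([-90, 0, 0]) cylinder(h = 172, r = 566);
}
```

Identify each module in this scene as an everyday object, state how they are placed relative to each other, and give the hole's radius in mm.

A is a house frame. The house frame has a circular hole through its front wall. The hole's radius is 566 mm.

The subtracted cylinder has r = 566 mm.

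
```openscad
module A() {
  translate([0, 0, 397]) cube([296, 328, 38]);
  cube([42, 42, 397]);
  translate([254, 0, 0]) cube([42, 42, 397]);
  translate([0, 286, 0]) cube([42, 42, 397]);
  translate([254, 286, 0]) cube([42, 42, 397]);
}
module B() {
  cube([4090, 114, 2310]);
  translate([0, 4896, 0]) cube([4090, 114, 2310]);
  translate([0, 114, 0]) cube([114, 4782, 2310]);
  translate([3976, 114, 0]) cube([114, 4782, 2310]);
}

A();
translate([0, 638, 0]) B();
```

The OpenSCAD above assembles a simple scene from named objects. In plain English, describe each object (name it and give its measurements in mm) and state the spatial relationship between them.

A is a simple wooden stool: a rectangular seat 296 mm (x) by 328 mm (y), 38 mm thick, top face at z = 435 mm, on four square legs, each 42×42 mm in cross-section. The legs rest on z = 0, each flush with a corner of the seat.

B is the wall frame of a small rectangular building: four walls, each 2310 mm tall and 114 mm thick, enclosing a footprint 4090 mm (x) by 5010 mm (y) outside-to-outside, with no floor or roof. The front and back walls (the −y and +y sides) span the full width; the two side walls fit between them.

The house frame is on the floor beside the stool on its +y side.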